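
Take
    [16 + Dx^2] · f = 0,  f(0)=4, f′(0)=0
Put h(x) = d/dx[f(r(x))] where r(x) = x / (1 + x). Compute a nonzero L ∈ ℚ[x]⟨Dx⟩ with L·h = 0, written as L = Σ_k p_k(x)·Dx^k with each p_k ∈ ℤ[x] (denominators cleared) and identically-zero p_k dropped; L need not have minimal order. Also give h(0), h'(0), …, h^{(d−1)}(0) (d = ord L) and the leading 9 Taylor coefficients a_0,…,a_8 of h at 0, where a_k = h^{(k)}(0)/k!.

f: a_k = 4, 0, -32, 0, 128/3, 0, -1024/45, 0, 2048/315, …
Change of var in L_f (x↦r) gives L₀.
Differentiate: ansatz ord ≤ ord L₀ ⇒ L.
L = (22 + 12·x + 6·x^2) + (6 + 18·x + 18·x^2 + 6·x^3)·Dx + (1 + 4·x + 6·x^2 + 4·x^3 + x^4)·Dx^2  (order 2).
h: a_k = 0, -64, 192, -640/3, -640/3, 21952/15, -18368/5, 402176/63, -286976/35, …
ICs: h(0) = 0, h′(0) = -64.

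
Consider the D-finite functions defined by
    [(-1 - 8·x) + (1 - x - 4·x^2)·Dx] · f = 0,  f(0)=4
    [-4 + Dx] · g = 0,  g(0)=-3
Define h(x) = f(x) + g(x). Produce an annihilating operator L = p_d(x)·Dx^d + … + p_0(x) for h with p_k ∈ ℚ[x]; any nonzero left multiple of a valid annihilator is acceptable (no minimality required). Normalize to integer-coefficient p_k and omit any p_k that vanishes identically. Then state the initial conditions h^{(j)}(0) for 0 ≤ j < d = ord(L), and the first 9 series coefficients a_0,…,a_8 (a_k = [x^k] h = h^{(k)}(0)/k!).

f: a_k = 4, 4, 20, 36, 116, 260, 724, 1764, 4660, …
g: a_k = -3, -12, -24, -32, -32, -128/5, -256/15, -1024/105, -512/105, …
Sum ⇒ L₀ = lclm(L_f,L_g) in ℚ(x)⟨Dx⟩.
L = (-24 + 16·x - 576·x^2 - 512·x^3) + (-6 + 56·x + 208·x^2 - 128·x^3 - 256·x^4)·Dx + (3 - 15·x - 16·x^2 + 64·x^3 + 64·x^4)·Dx^2  (order 2).
h: a_k = 1, -8, -4, 4, 84, 1172/5, 10604/15, 184196/105, 488788/105, …
ICs: h(0) = 1, h′(0) = -8.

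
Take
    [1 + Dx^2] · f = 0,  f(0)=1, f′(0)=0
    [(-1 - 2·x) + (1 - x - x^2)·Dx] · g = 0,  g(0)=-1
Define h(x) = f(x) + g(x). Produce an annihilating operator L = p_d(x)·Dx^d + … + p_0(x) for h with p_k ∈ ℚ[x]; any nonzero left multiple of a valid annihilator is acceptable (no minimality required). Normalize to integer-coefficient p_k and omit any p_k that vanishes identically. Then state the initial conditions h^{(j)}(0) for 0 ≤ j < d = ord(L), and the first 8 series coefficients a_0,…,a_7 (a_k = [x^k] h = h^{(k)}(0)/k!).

f: a_k = 1, 0, -1/2, 0, 1/24, 0, -1/720, 0, …
g: a_k = -1, -1, -2, -3, -5, -8, -13, -21, …
h₀=f+g: left-lcm gives L₀, ord ≤ 3.
L = (-19 - 48·x - 31·x^2 - 24·x^3 - 5·x^4 - 2·x^5) + (5 - x - 4·x^2 - 7·x^3 - 6·x^4 - 3·x^5 - x^6)·Dx + (-19 - 48·x - 31·x^2 - 24·x^3 - 5·x^4 - 2·x^5)·Dx^2 + (5 - x - 4·x^2 - 7·x^3 - 6·x^4 - 3·x^5 - x^6)·Dx^3  (order 3).
h: a_k = 0, -1, -5/2, -3, -119/24, -8, -9361/720, -21, …
ICs: h(0) = 0, h′(0) = -1, h′′(0) = -5.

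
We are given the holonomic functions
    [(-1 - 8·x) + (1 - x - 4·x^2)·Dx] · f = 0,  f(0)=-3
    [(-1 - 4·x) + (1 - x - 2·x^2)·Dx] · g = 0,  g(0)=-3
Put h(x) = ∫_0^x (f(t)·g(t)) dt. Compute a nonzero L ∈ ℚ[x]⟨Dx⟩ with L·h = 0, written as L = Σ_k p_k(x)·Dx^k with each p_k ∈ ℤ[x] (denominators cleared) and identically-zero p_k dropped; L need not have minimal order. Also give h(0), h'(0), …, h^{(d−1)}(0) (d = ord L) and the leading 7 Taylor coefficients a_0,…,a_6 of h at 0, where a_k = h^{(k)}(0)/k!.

L = (-2 - 10·x + 18·x^2 + 32·x^3)·Dx + (1 - 2·x - 5·x^2 + 6·x^3 + 8·x^4)·Dx^2  (order 2).
h: a_k = 0, 9, 9, 27, 99/2, 621/5, 267, …
ICs: h(0) = 0, h′(0) = 9.

f: a_k = -3, -3, -15, -27, -87, -195, -543, …
g: a_k = -3, -3, -9, -15, -33, -63, -129, …
Product ⇒ symmetric product L₀, ord ≤ 1.
h=∫₀ˣh₀: take L = L₀·Dx.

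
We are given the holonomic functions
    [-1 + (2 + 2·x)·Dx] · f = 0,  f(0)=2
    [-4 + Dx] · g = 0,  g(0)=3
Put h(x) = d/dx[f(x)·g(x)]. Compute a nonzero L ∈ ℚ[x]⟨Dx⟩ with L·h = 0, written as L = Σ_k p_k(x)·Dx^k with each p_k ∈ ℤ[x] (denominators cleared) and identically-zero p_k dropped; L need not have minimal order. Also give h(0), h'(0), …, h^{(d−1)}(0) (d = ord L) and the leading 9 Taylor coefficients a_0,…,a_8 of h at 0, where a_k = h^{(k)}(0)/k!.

f: a_k = 2, 1, -1/4, 1/8, -5/64, 7/128, -21/512, 33/1024, -429/16384, …
g: a_k = 3, 12, 24, 32, 32, 128/5, 256/15, 1024/105, 512/105, …
Product ⇒ symmetric product L₀, ord ≤ 1.
Derive L from L₀ (diff closure).
L = (79 + 144·x + 64·x^2) + (-18 - 34·x - 16·x^2)·Dx  (order 1).
h: a_k = 27, 237/2, 2049/8, 5841/16, 49553/128, 417727/1280, 1167969/5120, 29265889/215040, 243638873/3440640, …
ICs: h(0) = 27.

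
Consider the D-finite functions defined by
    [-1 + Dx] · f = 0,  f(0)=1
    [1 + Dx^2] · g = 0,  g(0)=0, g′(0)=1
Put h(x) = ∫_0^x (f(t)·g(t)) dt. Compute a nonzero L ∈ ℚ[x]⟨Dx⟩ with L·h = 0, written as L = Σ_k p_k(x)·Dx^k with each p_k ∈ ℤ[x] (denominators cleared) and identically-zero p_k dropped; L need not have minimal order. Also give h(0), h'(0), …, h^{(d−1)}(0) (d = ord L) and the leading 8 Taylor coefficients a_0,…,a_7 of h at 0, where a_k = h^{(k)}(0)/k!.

f: a_k = 1, 1, 1/2, 1/6, 1/24, 1/120, 1/720, 1/5040, …
g: a_k = 0, 1, 0, -1/6, 0, 1/120, 0, -1/5040, …
f·g: L₀ = L_f ⊗_s L_g, ord ≤ 1·2.
h=∫₀ˣh₀: take L = L₀·Dx.
L = 2·Dx - 2·Dx^2 + Dx^3  (order 3).
h: a_k = 0, 0, 1/2, 1/3, 1/12, 0, -1/180, -1/630, …
ICs: h(0) = 0, h′(0) = 0, h′′(0) = 1.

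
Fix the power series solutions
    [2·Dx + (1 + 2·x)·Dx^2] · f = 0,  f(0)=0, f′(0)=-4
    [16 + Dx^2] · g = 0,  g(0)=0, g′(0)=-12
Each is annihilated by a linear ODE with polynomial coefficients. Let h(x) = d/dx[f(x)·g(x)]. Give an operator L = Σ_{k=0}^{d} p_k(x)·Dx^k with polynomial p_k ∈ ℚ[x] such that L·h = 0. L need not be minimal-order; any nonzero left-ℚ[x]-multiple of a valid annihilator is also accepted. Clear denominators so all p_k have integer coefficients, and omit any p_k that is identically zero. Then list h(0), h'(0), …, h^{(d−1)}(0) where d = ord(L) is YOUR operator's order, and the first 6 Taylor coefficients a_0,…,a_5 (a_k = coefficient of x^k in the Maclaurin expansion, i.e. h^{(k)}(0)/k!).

f: a_k = 0, -4, 4, -16/3, 8, -64/5, …
g: a_k = 0, -12, 0, 32, 0, -128/5, …
h₀=f·g: eliminate ⇒ L₀, order ≤ 2·2.
Differentiate: ansatz ord ≤ ord L₀ ⇒ L.
L = (-896 + 28672·x + 282624·x^2 + 1032192·x^3 + 1826816·x^4 + 1572864·x^5 + 524288·x^6) + (576 + 12416·x + 66560·x^2 + 153600·x^3 + 163840·x^4 + 65536·x^5)·Dx + (280 + 6592·x + 44480·x^2 + 141312·x^3 + 234496·x^4 + 196608·x^5 + 65536·x^6)·Dx^2 + (36 + 776·x + 4160·x^2 + 9600·x^3 + 10240·x^4 + 4096·x^5)·Dx^3 + (21 + 300·x + 1676·x^2 + 4800·x^3 + 7520·x^4 + 6144·x^5 + 2048·x^6)·Dx^4  (order 4).
h: a_k = 0, 96, -144, -256, 160, 512, …
ICs: h(0) = 0, h′(0) = 96, h′′(0) = -288, h′′′(0) = -1536.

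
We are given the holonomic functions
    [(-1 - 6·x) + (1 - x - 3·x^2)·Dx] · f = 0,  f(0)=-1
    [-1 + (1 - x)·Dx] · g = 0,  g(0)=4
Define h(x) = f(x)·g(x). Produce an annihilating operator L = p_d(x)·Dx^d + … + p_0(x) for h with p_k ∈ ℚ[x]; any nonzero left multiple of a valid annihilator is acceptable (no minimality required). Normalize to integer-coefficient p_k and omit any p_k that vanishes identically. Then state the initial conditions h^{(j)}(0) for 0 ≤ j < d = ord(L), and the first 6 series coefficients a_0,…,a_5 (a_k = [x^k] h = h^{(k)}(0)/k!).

f: a_k = -1, -1, -4, -7, -19, -40, …
g: a_k = 4, 4, 4, 4, 4, 4, …
f·g: L₀ = L_f ⊗_s L_g, ord ≤ 1·1.
L = (-2 - 4·x + 9·x^2) + (1 - 2·x - 2·x^2 + 3·x^3)·Dx  (order 1).
h: a_k = -4, -8, -24, -52, -128, -288, …
ICs: h(0) = -4.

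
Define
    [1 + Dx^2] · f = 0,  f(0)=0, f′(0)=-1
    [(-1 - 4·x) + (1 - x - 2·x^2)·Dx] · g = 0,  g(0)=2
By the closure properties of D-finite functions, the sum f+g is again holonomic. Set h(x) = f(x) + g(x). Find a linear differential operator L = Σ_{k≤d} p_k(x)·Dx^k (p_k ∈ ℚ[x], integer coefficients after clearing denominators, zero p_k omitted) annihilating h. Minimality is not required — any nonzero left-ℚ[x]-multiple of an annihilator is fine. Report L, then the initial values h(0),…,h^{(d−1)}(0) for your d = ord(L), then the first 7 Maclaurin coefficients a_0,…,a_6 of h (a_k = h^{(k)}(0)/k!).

f: a_k = 0, -1, 0, 1/6, 0, -1/120, 0, …
g: a_k = 2, 2, 6, 10, 22, 42, 86, …
f+g: L₀ = lclm(L_f,L_g), ord ≤ 2+1.
L = (-31 - 146·x - 133·x^2 - 184·x^3 - 20·x^4 - 16·x^5) + (7 + 3·x - 3·x^2 - 37·x^3 - 42·x^4 - 12·x^5 - 8·x^6)·Dx + (-31 - 146·x - 133·x^2 - 184·x^3 - 20·x^4 - 16·x^5)·Dx^2 + (7 + 3·x - 3·x^2 - 37·x^3 - 42·x^4 - 12·x^5 - 8·x^6)·Dx^3  (order 3).
h: a_k = 2, 1, 6, 61/6, 22, 5039/120, 86, …
ICs: h(0) = 2, h′(0) = 1, h′′(0) = 12.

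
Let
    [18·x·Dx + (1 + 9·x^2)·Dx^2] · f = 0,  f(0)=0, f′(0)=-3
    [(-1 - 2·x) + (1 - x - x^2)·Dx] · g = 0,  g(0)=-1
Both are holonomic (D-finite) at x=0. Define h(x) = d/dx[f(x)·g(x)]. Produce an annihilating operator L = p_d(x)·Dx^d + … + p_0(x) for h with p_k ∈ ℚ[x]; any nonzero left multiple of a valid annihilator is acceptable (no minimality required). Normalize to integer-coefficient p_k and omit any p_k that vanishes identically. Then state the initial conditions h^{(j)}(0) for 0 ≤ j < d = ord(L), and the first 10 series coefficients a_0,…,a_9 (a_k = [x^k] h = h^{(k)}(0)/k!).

f: a_k = 0, -3, 0, 9, 0, -243/5, 0, 2187/7, 0, -2187, …
g: a_k = -1, -1, -2, -3, -5, -8, -13, -21, -34, -55, …
L₀ := L_f ⊗_s L_g (sym. prod.), ord ≤ 2.
Differentiate: ansatz ord ≤ ord L₀ ⇒ L.
L = (-30 + 1134·x^2 + 1944·x^3 + 2916·x^4) + (12 + 42·x - 108·x^2 + 198·x^3 + 1944·x^4 + 1944·x^5)·Dx + (-1 - 8·x - 26·x^2 - 36·x^3 - 126·x^4 + 324·x^5 + 243·x^6)·Dx^2  (order 2).
h: a_k = 3, 6, -9, 0, 228, 1368/5, -7743/5, -49176/35, 112779/7, 113016/7, …
ICs: h(0) = 3, h′(0) = 6.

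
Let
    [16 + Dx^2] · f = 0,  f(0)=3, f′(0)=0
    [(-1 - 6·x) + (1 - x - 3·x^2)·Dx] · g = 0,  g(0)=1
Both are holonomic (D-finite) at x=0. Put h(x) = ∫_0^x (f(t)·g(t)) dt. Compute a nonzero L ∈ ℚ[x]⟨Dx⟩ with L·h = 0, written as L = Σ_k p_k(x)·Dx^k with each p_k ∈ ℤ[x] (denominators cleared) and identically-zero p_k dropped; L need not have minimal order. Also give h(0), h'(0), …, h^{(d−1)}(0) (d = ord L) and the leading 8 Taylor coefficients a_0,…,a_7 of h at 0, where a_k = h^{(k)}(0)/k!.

f: a_k = 3, 0, -24, 0, 32, 0, -256/15, 0, …
g: a_k = 1, 1, 4, 7, 19, 40, 97, 217, …
L₀ := L_f ⊗_s L_g (sym. prod.), ord ≤ 2.
h=∫₀ˣh₀: take L = L₀·Dx.
L = (-10 + 16·x + 48·x^2)·Dx + (2 + 12·x)·Dx^2 + (-1 + x + 3·x^2)·Dx^3  (order 3).
h: a_k = 0, 3, 3/2, -4, -3/4, -7/5, -8/3, -811/105, …
ICs: h(0) = 0, h′(0) = 3, h′′(0) = 3.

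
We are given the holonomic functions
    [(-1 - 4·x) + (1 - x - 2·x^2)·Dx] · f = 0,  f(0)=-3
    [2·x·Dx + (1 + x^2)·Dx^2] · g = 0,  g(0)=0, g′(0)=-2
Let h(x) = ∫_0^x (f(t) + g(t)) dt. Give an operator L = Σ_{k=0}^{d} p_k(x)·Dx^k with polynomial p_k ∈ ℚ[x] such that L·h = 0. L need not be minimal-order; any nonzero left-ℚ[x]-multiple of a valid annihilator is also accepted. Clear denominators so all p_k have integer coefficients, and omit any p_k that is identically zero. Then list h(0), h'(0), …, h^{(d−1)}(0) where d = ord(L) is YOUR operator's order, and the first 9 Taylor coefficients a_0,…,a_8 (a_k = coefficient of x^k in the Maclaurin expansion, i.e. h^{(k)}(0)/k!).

L = (-6 + 24·x + 162·x^2 + 240·x^3 + 384·x^4 + 48·x^6)·Dx^2 + (16 + 74·x + 88·x^2 + 226·x^3 + 212·x^4 + 304·x^5 + 12·x^6 + 48·x^7)·Dx^3 + (-3 - 4·x - 8·x^2 + 28·x^3 + 27·x^4 + 36·x^5 + 40·x^6 + 4·x^7 + 8·x^8)·Dx^4  (order 4).
h: a_k = 0, -3, -5/2, -3, -43/12, -33/5, -317/30, -129/7, -1783/56, …
ICs: h(0) = 0, h′(0) = -3, h′′(0) = -5, h′′′(0) = -18.

f: a_k = -3, -3, -9, -15, -33, -63, -129, -255, -513, …
g: a_k = 0, -2, 0, 2/3, 0, -2/5, 0, 2/7, 0, …
f+g: L₀ = lclm(L_f,L_g), ord ≤ 1+2.
Integrate: L := L₀·Dx.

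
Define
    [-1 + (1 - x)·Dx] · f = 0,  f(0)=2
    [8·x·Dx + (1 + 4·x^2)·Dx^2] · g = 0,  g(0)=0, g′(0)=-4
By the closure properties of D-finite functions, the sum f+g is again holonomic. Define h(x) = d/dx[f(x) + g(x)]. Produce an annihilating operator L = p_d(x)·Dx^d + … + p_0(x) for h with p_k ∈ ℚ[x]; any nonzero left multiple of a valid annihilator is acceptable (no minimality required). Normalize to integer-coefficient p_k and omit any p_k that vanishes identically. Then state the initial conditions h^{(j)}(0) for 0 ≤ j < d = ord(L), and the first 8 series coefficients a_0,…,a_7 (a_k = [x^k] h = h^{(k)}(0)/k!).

f: a_k = 2, 2, 2, 2, 2, 2, 2, 2, …
g: a_k = 0, -4, 0, 16/3, 0, -64/5, 0, 256/7, …
h₀=f+g: left-lcm gives L₀, ord ≤ 3.
h=h₀': d/dx-closure on L₀ ⇒ L.
L = (-8 + 32·x + 96·x^2) + (7 - 8·x - 20·x^2 + 96·x^3)·Dx + (-1 - 3·x - 12·x^3 + 16·x^4)·Dx^2  (order 2).
h: a_k = -2, 4, 22, 8, -54, 12, 270, 16, …
ICs: h(0) = -2, h′(0) = 4.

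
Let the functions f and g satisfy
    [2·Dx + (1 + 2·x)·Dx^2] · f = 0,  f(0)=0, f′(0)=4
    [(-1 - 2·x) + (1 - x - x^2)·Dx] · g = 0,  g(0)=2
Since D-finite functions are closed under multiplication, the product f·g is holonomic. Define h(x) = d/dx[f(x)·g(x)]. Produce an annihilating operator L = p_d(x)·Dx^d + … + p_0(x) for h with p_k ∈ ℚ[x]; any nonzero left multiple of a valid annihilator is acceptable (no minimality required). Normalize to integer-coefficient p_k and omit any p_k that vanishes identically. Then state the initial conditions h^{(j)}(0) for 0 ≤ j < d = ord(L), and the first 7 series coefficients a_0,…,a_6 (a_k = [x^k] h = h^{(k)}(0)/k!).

f: a_k = 0, 4, -4, 16/3, -8, 64/5, -64/3, …
g: a_k = 2, 2, 4, 6, 10, 16, 26, …
f·g: L₀ = L_f ⊗_s L_g, ord ≤ 2·1.
Differentiate: ansatz ord ≤ ord L₀ ⇒ L.
L = (14 + 36·x + 36·x^2) + (1 + 16·x + 42·x^2 + 28·x^3)·Dx + (-1 - 3·x + x^2 + 8·x^3 + 4·x^4)·Dx^2  (order 2).
h: a_k = 8, 0, 56, 32/3, 704/3, 208/5, 13336/15, …
ICs: h(0) = 8, h′(0) = 0.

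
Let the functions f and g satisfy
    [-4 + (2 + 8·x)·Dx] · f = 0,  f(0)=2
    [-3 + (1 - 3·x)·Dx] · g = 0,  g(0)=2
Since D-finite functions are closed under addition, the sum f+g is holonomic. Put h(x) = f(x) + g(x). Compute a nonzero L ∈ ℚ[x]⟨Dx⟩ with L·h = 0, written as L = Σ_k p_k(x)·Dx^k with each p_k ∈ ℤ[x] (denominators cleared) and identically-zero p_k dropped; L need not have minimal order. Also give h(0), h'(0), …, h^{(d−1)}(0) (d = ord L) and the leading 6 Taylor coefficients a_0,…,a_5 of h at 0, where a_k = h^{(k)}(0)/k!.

L = (48 + 108·x) + (-22 - 120·x - 324·x^2)·Dx + (1 + 19·x + 6·x^2 - 216·x^3)·Dx^2  (order 2).
h: a_k = 4, 10, 14, 62, 142, 542, …
ICs: h(0) = 4, h′(0) = 10.

f: a_k = 2, 4, -4, 8, -20, 56, …
g: a_k = 2, 6, 18, 54, 162, 486, …
h₀=f+g: left-lcm gives L₀, ord ≤ 2.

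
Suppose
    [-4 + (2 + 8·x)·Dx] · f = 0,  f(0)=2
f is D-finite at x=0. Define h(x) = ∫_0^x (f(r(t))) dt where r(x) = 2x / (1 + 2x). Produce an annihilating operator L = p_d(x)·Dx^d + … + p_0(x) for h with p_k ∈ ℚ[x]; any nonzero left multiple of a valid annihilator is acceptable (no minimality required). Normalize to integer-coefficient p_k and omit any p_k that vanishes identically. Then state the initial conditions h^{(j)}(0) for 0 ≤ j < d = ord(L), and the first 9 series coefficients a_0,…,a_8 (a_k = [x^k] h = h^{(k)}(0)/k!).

L = -4·Dx + (1 + 12·x + 20·x^2)·Dx^2  (order 2).
h: a_k = 0, 2, 4, -32/3, 40, -192, 1088, -48128/7, 46784, …
ICs: h(0) = 0, h′(0) = 2.

f: a_k = 2, 4, -4, 8, -20, 56, -168, 528, -1716, …
h₀=f(r): pull back L_f along r ⇒ L₀.
∫: right-multiply L₀ by Dx.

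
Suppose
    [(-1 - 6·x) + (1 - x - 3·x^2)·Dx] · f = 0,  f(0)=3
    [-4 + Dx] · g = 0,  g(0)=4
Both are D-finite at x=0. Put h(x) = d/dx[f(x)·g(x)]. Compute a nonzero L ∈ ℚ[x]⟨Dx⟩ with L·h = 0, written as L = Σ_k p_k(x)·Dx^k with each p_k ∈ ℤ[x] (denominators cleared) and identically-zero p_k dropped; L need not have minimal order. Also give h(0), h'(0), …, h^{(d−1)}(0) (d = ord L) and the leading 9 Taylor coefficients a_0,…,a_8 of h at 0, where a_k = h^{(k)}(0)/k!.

f: a_k = 3, 3, 12, 21, 57, 120, 291, 651, 1524, …
g: a_k = 4, 16, 32, 128/3, 128/3, 512/15, 1024/45, 4096/315, 2048/315, …
f·g: L₀ = L_f ⊗_s L_g, ord ≤ 1·1.
Derive L from L₀ (diff closure).
L = (32 + 26·x - 98·x^2 - 48·x^3 + 144·x^4) + (-5 + 3·x + 29·x^2 - 6·x^3 - 36·x^4)·Dx  (order 1).
h: a_k = 60, 384, 1500, 4816, 14032, 38920, 1569212/15, 5783296/21, 74907956/105, …
ICs: h(0) = 60.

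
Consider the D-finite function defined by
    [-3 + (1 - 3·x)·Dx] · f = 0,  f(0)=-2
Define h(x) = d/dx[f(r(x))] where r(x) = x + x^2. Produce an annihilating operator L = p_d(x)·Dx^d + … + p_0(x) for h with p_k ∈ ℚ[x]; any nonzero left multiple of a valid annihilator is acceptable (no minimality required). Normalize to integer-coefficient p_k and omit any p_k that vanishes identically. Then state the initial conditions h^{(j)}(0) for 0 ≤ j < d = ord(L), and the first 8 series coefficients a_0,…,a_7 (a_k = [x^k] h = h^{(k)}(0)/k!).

f: a_k = -2, -6, -18, -54, -162, -486, -1458, -4374, …
Change of var in L_f (x↦r) gives L₀.
h₀' ⇒ L via d/dx closure of L₀.
L = (8 + 18·x + 18·x^2) + (-1 + x + 9·x^2 + 6·x^3)·Dx  (order 1).
h: a_k = -6, -48, -270, -1368, -6480, -29484, -130410, -565056, …
ICs: h(0) = -6.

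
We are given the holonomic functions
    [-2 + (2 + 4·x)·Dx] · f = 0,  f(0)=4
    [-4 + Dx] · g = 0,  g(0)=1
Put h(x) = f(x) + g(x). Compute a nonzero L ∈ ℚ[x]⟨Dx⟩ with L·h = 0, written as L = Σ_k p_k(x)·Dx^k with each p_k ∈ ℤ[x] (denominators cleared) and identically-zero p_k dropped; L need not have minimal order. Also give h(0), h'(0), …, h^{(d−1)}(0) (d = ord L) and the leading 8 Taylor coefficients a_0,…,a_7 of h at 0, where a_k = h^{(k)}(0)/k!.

f: a_k = 4, 4, -2, 2, -5/2, 7/2, -21/4, 33/4, …
g: a_k = 1, 4, 8, 32/3, 32/3, 128/15, 256/45, 1024/315, …
h₀=f+g: left-lcm gives L₀, ord ≤ 2.
L = (20 + 32·x) + (-17 - 64·x - 64·x^2)·Dx + (3 + 14·x + 16·x^2)·Dx^2  (order 2).
h: a_k = 5, 8, 6, 38/3, 49/6, 361/30, 79/180, 14491/1260, …
ICs: h(0) = 5, h′(0) = 8.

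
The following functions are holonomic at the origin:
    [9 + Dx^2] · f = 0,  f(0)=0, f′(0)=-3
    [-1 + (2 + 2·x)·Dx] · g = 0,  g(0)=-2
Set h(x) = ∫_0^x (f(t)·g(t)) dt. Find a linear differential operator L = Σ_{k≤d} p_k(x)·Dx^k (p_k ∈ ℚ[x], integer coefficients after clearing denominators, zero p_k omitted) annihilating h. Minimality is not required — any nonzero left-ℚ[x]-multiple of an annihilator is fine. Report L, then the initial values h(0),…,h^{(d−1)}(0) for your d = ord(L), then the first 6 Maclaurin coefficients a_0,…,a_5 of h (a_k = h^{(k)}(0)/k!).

L = (39 + 72·x + 36·x^2)·Dx + (-4 - 4·x)·Dx^2 + (4 + 8·x + 4·x^2)·Dx^3  (order 3).
h: a_k = 0, 0, 3, 1, -39/16, -33/40, …
ICs: h(0) = 0, h′(0) = 0, h′′(0) = 6.

f: a_k = 0, -3, 0, 9/2, 0, -81/40, …
g: a_k = -2, -1, 1/4, -1/8, 5/64, -7/128, …
Product ⇒ symmetric product L₀, ord ≤ 2.
h=∫₀ˣh₀: take L = L₀·Dx.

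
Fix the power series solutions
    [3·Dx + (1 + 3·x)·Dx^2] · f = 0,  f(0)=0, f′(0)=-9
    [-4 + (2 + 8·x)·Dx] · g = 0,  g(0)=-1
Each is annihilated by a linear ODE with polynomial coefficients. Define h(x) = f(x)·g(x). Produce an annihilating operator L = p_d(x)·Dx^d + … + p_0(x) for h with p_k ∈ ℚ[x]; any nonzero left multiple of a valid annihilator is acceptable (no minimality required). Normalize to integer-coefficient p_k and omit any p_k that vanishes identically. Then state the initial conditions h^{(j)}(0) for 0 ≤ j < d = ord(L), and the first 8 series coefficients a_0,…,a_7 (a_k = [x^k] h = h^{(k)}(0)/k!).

L = (6 + 12·x) + (-1 - 4·x)·Dx + (1 + 11·x + 40·x^2 + 48·x^3)·Dx^2  (order 2).
h: a_k = 0, 9, 9/2, -18, 225/4, -1737/10, 2718/5, -60561/35, …
ICs: h(0) = 0, h′(0) = 9.

f: a_k = 0, -9, 27/2, -27, 243/4, -729/5, 729/2, -6561/7, …
g: a_k = -1, -2, 2, -4, 10, -28, 84, -264, …
f·g: L₀ = L_f ⊗_s L_g, ord ≤ 2·1.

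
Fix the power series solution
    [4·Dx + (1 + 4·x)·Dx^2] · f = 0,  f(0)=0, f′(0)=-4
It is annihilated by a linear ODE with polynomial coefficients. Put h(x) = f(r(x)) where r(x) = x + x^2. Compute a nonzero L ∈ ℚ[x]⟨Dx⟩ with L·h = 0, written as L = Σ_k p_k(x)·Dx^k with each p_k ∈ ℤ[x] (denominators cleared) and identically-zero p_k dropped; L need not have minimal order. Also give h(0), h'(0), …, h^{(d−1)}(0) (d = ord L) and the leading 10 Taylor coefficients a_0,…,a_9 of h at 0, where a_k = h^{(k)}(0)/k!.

L = 2·Dx + (1 + 2·x)·Dx^2  (order 2).
h: a_k = 0, -4, 4, -16/3, 8, -64/5, 64/3, -256/7, 64, -1024/9, …
ICs: h(0) = 0, h′(0) = -4.

f: a_k = 0, -4, 8, -64/3, 64, -1024/5, 2048/3, -16384/7, 8192, -262144/9, …
Change of var in L_f (x↦r) gives L₀.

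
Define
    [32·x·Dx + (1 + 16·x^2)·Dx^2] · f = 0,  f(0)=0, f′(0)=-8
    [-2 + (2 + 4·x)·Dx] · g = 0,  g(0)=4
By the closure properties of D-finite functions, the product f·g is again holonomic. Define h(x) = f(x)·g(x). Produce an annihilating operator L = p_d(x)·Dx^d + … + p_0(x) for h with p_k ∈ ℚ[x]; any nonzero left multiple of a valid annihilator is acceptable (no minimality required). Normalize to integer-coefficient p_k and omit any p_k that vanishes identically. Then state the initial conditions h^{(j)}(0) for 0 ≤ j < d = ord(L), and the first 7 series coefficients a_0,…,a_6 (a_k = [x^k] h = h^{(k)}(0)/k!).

f: a_k = 0, -8, 0, 128/3, 0, -2048/5, 0, …
g: a_k = 4, 4, -2, 2, -5/2, 7/2, -21/4, …
Product ⇒ symmetric product L₀, ord ≤ 2.
L = (3 - 32·x - 16·x^2) + (-2 + 28·x + 96·x^2 + 64·x^3)·Dx + (1 + 4·x + 20·x^2 + 64·x^3 + 64·x^4)·Dx^2  (order 2).
h: a_k = 0, -32, -32, 560/3, 464/3, -25556/15, -23716/15, …
ICs: h(0) = 0, h′(0) = -32.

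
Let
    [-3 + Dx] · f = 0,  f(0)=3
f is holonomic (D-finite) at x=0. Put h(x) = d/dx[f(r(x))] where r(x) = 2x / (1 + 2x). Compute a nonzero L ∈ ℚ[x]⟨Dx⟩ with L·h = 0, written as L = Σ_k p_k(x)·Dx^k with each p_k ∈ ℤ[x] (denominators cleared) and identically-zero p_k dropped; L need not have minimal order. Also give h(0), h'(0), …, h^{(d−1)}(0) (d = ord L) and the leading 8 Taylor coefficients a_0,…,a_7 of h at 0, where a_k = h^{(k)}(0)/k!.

f: a_k = 3, 9, 27/2, 27/2, 81/8, 243/40, 243/80, 729/560, …
f∘r: x↦r, Dx↦Dx/r' in L_f ⇒ L₀.
h=h₀': d/dx-closure on L₀ ⇒ L.
L = (2 - 8·x) + (-1 - 4·x - 4·x^2)·Dx  (order 1).
h: a_k = 18, 36, -108, 72, 252, -4968/5, 9864/5, -77904/35, …
ICs: h(0) = 18.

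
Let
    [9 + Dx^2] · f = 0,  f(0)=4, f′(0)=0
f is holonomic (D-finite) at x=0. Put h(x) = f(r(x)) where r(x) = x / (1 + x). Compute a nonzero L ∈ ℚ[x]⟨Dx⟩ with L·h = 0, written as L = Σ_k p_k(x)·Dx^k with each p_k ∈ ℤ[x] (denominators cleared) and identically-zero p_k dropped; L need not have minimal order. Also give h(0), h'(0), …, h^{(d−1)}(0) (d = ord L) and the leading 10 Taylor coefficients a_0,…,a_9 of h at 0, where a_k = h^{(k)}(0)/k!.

f: a_k = 4, 0, -18, 0, 27/2, 0, -81/20, 0, 729/1120, 0, …
Substitute x→r, Dx→(1/r')Dx; clear ⇒ L₀.
L = 9 + (2 + 6·x + 6·x^2 + 2·x^3)·Dx + (1 + 4·x + 6·x^2 + 4·x^3 + x^4)·Dx^2  (order 2).
h: a_k = 4, 0, -18, 36, -81/2, 18, 819/20, -1377/10, 293553/1120, -54657/140, …
ICs: h(0) = 4, h′(0) = 0.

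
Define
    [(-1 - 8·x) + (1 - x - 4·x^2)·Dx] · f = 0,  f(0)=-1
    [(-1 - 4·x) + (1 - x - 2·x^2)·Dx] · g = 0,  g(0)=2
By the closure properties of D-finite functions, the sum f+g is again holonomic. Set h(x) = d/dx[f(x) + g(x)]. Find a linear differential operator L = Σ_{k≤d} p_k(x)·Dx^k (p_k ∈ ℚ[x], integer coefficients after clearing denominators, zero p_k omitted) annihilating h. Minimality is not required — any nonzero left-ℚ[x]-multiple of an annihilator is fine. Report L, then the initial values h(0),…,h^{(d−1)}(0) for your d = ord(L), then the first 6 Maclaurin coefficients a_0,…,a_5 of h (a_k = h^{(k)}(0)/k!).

L = (-6 - 336·x - 480·x^2 - 1824·x^3 - 3864·x^4 - 6528·x^5 + 2304·x^6) + (6 + 66·x + 156·x^2 + 168·x^3 + 162·x^4 - 3768·x^5 - 3456·x^6 + 1536·x^7)·Dx + (-1 + 2·x - 13·x^2 - 28·x^3 + 222·x^4 + 134·x^5 - 612·x^6 - 320·x^7 + 192·x^8)·Dx^2  (order 2).
h: a_k = 1, 2, 3, -28, -115, -570, …
ICs: h(0) = 1, h′(0) = 2.

f: a_k = -1, -1, -5, -9, -29, -65, …
g: a_k = 2, 2, 6, 10, 22, 42, …
f+g: L₀ = lclm(L_f,L_g), ord ≤ 1+1.
h=h₀': d/dx-closure on L₀ ⇒ L.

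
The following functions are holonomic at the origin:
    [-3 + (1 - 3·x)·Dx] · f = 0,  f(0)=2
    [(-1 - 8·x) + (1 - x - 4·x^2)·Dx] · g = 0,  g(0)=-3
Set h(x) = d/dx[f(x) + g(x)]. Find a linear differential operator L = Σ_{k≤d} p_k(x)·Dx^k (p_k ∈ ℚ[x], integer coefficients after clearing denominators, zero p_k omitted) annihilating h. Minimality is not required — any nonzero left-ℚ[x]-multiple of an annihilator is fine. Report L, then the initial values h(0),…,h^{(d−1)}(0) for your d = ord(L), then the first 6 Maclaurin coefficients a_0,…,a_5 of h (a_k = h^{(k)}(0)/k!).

L = (54 - 288·x + 1728·x^2 - 2304·x^3 + 1728·x^4) + (-42·x - 144·x^2 + 1248·x^3 - 2088·x^4 + 1728·x^5)·Dx + (-1 + 16·x - 71·x^2 + 96·x^3 + 72·x^4 - 312·x^5 + 288·x^6)·Dx^2  (order 2).
h: a_k = 3, 6, 81, 300, 1455, 5490, …
ICs: h(0) = 3, h′(0) = 6.

f: a_k = 2, 6, 18, 54, 162, 486, …
g: a_k = -3, -3, -15, -27, -87, -195, …
h₀=f+g: left-lcm gives L₀, ord ≤ 2.
h=h₀': d/dx-closure on L₀ ⇒ L.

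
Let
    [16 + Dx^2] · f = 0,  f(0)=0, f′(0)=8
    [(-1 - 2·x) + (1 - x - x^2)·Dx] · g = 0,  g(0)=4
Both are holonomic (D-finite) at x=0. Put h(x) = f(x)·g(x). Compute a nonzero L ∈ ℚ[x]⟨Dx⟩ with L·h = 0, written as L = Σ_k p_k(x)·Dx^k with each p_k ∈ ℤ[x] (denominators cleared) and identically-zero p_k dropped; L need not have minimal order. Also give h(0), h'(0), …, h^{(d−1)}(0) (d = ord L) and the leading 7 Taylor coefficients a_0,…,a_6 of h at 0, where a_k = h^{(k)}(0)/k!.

L = (-14 + 16·x + 16·x^2) + (2 + 4·x)·Dx + (-1 + x + x^2)·Dx^2  (order 2).
h: a_k = 0, 32, 32, -64/3, 32/3, 288/5, 1024/15, …
ICs: h(0) = 0, h′(0) = 32.

f: a_k = 0, 8, 0, -64/3, 0, 256/15, 0, …
g: a_k = 4, 4, 8, 12, 20, 32, 52, …
Sym-product of L_f,L_g gives L₀ (≤ ord 2).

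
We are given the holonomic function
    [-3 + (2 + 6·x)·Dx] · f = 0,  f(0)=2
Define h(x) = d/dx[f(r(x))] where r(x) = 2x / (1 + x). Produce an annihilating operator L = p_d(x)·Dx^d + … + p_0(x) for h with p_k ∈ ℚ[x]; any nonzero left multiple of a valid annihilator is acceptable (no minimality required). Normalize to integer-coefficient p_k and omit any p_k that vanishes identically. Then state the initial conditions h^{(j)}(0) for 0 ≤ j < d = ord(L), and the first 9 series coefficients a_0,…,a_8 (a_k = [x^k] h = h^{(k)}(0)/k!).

f: a_k = 2, 3, -9/4, 27/8, -405/64, 1701/128, -15309/512, 72171/1024, -2814669/16384, …
Substitute x→r, Dx→(1/r')Dx; clear ⇒ L₀.
Differentiate: ansatz ord ≤ ord L₀ ⇒ L.
L = (-5 - 14·x) + (-1 - 8·x - 7·x^2)·Dx  (order 1).
h: a_k = 6, -30, 153, -861, 20685/4, -128961/4, 1644825/8, -10648221/8, 557431281/64, …
ICs: h(0) = 6.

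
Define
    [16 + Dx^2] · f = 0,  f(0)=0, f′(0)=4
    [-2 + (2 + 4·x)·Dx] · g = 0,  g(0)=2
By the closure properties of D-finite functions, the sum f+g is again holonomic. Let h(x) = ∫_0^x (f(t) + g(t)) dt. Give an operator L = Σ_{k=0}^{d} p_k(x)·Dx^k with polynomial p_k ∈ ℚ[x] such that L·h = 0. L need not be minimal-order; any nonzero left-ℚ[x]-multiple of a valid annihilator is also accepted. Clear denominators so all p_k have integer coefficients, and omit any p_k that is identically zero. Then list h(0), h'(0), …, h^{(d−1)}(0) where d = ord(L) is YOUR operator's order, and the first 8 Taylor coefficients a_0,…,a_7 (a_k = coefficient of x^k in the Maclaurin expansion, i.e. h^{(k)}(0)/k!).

L = (-304 - 1024·x - 1024·x^2)·Dx + (240 + 1504·x + 3072·x^2 + 2048·x^3)·Dx^2 + (-19 - 64·x - 64·x^2)·Dx^3 + (15 + 94·x + 192·x^2 + 128·x^3)·Dx^4  (order 4).
h: a_k = 0, 2, 3, -1/3, -29/12, -1/4, 617/360, -3/8, …
ICs: h(0) = 0, h′(0) = 2, h′′(0) = 6, h′′′(0) = -2.

f: a_k = 0, 4, 0, -32/3, 0, 128/15, 0, -1024/315, …
g: a_k = 2, 2, -1, 1, -5/4, 7/4, -21/8, 33/8, …
Weyl lclm of L_f,L_g ⇒ L₀ (ord ≤ 3).
h=∫h₀ ⇒ L = L₀·Dx.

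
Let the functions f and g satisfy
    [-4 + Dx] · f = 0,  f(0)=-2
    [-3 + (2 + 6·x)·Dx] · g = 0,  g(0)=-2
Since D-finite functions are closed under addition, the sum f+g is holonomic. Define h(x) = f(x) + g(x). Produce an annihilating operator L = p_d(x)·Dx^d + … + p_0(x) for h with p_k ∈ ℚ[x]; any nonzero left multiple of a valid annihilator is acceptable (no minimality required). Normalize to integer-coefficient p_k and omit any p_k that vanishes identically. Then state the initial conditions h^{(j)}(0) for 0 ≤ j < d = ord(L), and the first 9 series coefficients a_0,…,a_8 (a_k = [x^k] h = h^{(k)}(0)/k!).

L = (132 + 288·x) + (-73 - 384·x - 576·x^2)·Dx + (10 + 78·x + 144·x^2)·Dx^2  (order 2).
h: a_k = -4, -11, -55/4, -593/24, -2881/192, -58283/1920, 426761/23040, -24831017/322560, 869843519/5160960, …
ICs: h(0) = -4, h′(0) = -11.

f: a_k = -2, -8, -16, -64/3, -64/3, -256/15, -512/45, -2048/315, -1024/315, …
g: a_k = -2, -3, 9/4, -27/8, 405/64, -1701/128, 15309/512, -72171/1024, 2814669/16384, …
f+g: L₀ = lclm(L_f,L_g), ord ≤ 1+1.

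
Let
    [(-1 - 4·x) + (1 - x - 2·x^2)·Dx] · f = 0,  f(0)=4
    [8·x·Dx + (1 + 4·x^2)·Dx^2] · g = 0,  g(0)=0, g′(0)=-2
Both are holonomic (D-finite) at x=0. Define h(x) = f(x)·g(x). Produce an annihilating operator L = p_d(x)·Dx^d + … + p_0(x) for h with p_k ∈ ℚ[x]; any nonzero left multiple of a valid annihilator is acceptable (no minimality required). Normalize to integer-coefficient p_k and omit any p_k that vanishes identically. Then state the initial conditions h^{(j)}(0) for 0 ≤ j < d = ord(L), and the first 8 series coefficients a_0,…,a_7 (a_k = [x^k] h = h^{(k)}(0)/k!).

f: a_k = 4, 4, 12, 20, 44, 84, 172, 340, …
g: a_k = 0, -2, 0, 8/3, 0, -32/5, 0, 128/7, …
h₀=f·g: eliminate ⇒ L₀, order ≤ 1·2.
L = (4 + 8·x + 48·x^2) + (2 + 16·x^2 + 48·x^3)·Dx + (-1 + x - 2·x^2 + 4·x^3 + 8·x^4)·Dx^2  (order 2).
h: a_k = 0, -8, -8, -40/3, -88/3, -408/5, -2104/15, -24184/105, …
ICs: h(0) = 0, h′(0) = -8.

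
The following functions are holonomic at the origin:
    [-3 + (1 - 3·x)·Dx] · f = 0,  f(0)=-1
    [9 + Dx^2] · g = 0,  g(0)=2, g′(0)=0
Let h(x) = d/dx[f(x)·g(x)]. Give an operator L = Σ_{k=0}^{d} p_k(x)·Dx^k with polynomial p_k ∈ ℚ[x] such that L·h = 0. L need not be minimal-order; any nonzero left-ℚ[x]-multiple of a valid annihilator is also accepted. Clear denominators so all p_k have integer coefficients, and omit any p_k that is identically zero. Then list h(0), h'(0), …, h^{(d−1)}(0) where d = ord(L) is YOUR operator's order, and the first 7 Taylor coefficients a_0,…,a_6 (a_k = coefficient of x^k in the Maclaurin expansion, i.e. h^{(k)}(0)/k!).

f: a_k = -1, -3, -9, -27, -81, -243, -729, …
g: a_k = 2, 0, -9, 0, 27/4, 0, -81/40, …
Sym-product of L_f,L_g gives L₀ (≤ ord 2).
h₀' ⇒ L via d/dx closure of L₀.
L = (-9 - 54·x + 81·x^2) + (-6 + 18·x)·Dx + (1 - 6·x + 9·x^2)·Dx^2  (order 2).
h: a_k = -6, -18, -81, -351, -5265/4, -94527/20, -661689/40, …
ICs: h(0) = -6, h′(0) = -18.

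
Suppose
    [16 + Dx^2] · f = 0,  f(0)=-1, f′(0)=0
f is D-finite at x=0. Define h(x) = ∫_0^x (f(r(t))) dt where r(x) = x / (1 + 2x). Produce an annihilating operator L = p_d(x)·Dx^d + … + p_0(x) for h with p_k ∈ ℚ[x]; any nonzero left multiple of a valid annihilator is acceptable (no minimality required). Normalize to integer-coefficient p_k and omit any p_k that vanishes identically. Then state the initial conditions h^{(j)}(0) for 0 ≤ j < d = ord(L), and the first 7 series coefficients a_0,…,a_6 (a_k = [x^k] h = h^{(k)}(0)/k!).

f: a_k = -1, 0, 8, 0, -32/3, 0, 256/45, …
h₀=f(r): pull back L_f along r ⇒ L₀.
h=∫₀ˣh₀: take L = L₀·Dx.
L = 16·Dx + (4 + 24·x + 48·x^2 + 32·x^3)·Dx^2 + (1 + 8·x + 24·x^2 + 32·x^3 + 16·x^4)·Dx^3  (order 3).
h: a_k = 0, -1, 0, 8/3, -8, 256/15, -256/9, …
ICs: h(0) = 0, h′(0) = -1, h′′(0) = 0.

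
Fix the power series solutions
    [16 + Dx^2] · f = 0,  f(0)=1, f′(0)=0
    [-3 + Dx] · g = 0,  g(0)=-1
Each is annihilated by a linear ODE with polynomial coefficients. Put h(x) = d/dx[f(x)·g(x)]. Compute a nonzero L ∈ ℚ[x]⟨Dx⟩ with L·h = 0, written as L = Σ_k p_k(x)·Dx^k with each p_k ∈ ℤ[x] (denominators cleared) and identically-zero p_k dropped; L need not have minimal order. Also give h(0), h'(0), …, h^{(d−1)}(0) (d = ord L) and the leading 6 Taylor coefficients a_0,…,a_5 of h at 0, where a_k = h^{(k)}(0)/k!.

f: a_k = 1, 0, -8, 0, 32/3, 0, …
g: a_k = -1, -3, -9/2, -9/2, -27/8, -81/40, …
f·g: L₀ = L_f ⊗_s L_g, ord ≤ 2·1.
Differentiate: ansatz ord ≤ ord L₀ ⇒ L.
L = 25 - 6·Dx + Dx^2  (order 2).
h: a_k = -3, 7, 117/2, 527/6, 79/8, -11753/120, …
ICs: h(0) = -3, h′(0) = 7.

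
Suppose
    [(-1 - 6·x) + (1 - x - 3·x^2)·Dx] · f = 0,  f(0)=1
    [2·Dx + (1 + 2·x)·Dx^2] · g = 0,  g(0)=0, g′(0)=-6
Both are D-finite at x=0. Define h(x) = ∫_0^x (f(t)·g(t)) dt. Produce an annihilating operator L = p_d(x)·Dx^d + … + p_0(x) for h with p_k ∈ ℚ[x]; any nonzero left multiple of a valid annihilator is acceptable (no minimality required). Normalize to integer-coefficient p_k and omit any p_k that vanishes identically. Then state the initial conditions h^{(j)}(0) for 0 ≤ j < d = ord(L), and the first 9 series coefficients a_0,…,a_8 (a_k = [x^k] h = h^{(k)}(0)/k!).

f: a_k = 1, 1, 4, 7, 19, 40, 97, 217, 508, …
g: a_k = 0, -6, 6, -8, 12, -96/5, 32, -384/7, 96, …
f·g: L₀ = L_f ⊗_s L_g, ord ≤ 1·2.
h=∫h₀ ⇒ L = L₀·Dx.
L = (8 + 24·x)·Dx + (18·x + 30·x^2)·Dx^2 + (-1 - x + 5·x^2 + 6·x^3)·Dx^3  (order 3).
h: a_k = 0, 0, -3, 0, -13/2, -14/5, -278/15, -606/35, -8919/140, …
ICs: h(0) = 0, h′(0) = 0, h′′(0) = -6.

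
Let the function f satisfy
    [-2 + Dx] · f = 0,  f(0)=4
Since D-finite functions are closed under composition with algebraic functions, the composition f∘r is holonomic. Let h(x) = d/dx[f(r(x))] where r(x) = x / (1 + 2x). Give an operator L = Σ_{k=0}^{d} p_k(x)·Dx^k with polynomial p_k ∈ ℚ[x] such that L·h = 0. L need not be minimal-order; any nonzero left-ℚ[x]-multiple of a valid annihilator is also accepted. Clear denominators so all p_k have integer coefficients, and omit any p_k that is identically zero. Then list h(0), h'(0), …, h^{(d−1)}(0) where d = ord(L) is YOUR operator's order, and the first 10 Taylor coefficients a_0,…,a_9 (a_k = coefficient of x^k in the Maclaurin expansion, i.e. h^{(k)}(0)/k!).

f: a_k = 4, 8, 8, 16/3, 8/3, 16/15, 16/45, 32/315, 8/315, 16/2835, …
Change of var in L_f (x↦r) gives L₀.
Derive L from L₀ (diff closure).
L = (-2 - 8·x) + (-1 - 4·x - 4·x^2)·Dx  (order 1).
h: a_k = 8, -16, 16, 32/3, -304/3, 4832/15, -34912/45, 501824/315, -904304/315, 12680672/2835, …
ICs: h(0) = 8.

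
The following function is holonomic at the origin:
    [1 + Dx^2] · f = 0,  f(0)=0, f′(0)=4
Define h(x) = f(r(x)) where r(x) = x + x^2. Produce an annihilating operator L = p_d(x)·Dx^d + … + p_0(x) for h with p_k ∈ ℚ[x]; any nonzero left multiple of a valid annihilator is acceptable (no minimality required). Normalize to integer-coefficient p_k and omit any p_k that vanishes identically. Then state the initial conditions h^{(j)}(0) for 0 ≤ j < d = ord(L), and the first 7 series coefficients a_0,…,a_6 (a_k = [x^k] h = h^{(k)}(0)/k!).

L = (1 + 6·x + 12·x^2 + 8·x^3) - 2·Dx + (1 + 2·x)·Dx^2  (order 2).
h: a_k = 0, 4, 4, -2/3, -2, -59/30, -1/2, …
ICs: h(0) = 0, h′(0) = 4.

f: a_k = 0, 4, 0, -2/3, 0, 1/30, 0, …
Substitute x→r, Dx→(1/r')Dx; clear ⇒ L₀.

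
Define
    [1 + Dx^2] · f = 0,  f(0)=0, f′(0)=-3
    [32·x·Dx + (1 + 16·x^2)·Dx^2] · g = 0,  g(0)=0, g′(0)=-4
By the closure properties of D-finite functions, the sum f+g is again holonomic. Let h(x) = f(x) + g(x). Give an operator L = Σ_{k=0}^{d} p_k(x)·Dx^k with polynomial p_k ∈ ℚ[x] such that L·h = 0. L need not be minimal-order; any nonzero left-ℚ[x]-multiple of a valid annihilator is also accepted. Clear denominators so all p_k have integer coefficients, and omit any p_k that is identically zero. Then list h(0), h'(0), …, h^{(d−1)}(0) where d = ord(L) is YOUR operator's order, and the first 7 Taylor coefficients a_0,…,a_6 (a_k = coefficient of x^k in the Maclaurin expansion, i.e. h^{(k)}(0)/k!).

f: a_k = 0, -3, 0, 1/2, 0, -1/40, 0, …
g: a_k = 0, -4, 0, 64/3, 0, -1024/5, 0, …
Weyl lclm of L_f,L_g ⇒ L₀ (ord ≤ 4).
L = (-6112·x + 99328·x^3 + 8192·x^5)·Dx + (-31 + 1072·x^2 + 25344·x^4 + 4096·x^6)·Dx^2 + (-6112·x + 99328·x^3 + 8192·x^5)·Dx^3 + (-31 + 1072·x^2 + 25344·x^4 + 4096·x^6)·Dx^4  (order 4).
h: a_k = 0, -7, 0, 131/6, 0, -8193/40, 0, …
ICs: h(0) = 0, h′(0) = -7, h′′(0) = 0, h′′′(0) = 131.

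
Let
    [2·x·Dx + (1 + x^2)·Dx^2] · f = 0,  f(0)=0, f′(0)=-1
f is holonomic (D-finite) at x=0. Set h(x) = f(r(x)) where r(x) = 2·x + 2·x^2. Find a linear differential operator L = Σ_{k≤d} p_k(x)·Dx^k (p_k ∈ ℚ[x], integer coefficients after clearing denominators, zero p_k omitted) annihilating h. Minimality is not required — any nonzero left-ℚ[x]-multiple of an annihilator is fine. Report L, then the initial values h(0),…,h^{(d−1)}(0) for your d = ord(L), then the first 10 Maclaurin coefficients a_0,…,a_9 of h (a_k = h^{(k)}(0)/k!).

L = (-2 + 8·x + 32·x^2 + 48·x^3 + 24·x^4)·Dx + (1 + 2·x + 4·x^2 + 16·x^3 + 20·x^4 + 8·x^5)·Dx^2  (order 2).
h: a_k = 0, -2, -2, 8/3, 8, 8/5, -88/3, -320/7, 64, 2656/9, …
ICs: h(0) = 0, h′(0) = -2.

f: a_k = 0, -1, 0, 1/3, 0, -1/5, 0, 1/7, 0, -1/9, …
f∘r: x↦r, Dx↦Dx/r' in L_f ⇒ L₀.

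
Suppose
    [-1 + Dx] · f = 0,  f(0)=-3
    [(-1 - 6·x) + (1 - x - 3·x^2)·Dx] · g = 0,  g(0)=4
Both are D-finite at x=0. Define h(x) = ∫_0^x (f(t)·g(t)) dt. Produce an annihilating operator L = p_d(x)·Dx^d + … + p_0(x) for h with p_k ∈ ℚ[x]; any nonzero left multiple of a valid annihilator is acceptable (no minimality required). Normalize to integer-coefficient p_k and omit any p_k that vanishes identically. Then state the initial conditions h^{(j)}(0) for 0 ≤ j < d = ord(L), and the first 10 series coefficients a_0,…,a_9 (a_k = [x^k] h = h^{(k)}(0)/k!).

f: a_k = -3, -3, -3/2, -1/2, -1/8, -1/40, -1/240, -1/1680, -1/13440, -1/120960, …
g: a_k = 4, 4, 16, 28, 76, 160, 388, 868, 2032, 4636, …
f·g: L₀ = L_f ⊗_s L_g, ord ≤ 1·1.
h=∫₀ˣh₀: take L = L₀·Dx.
L = (2 + 5·x - 3·x^2)·Dx + (-1 + x + 3·x^2)·Dx^2  (order 2).
h: a_k = 0, -12, -12, -22, -35, -677/10, -3793/30, -106447/420, -850483/1680, -6298165/6048, …
ICs: h(0) = 0, h′(0) = -12.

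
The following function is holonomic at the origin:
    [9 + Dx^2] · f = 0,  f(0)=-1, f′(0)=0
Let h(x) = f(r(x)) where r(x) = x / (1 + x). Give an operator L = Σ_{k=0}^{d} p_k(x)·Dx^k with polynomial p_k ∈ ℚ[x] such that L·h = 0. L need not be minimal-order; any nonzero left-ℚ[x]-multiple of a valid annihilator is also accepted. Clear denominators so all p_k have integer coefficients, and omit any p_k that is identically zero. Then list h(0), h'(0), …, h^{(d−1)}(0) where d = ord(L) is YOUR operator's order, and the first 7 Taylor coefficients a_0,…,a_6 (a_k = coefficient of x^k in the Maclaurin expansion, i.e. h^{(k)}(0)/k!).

L = 9 + (2 + 6·x + 6·x^2 + 2·x^3)·Dx + (1 + 4·x + 6·x^2 + 4·x^3 + x^4)·Dx^2  (order 2).
h: a_k = -1, 0, 9/2, -9, 81/8, -9/2, -819/80, …
ICs: h(0) = -1, h′(0) = 0.

f: a_k = -1, 0, 9/2, 0, -27/8, 0, 81/80, …
Substitute x→r, Dx→(1/r')Dx; clear ⇒ L₀.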